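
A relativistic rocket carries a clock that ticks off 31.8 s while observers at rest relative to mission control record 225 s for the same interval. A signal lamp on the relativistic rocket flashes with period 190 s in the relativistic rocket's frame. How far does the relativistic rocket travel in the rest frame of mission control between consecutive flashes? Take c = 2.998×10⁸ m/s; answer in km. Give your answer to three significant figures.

The time-dilation ratio gives γ = 225/31.8 = 7.07547.
β = √(1 − 1/γ²) = 0.98996. Lab-frame period = γτ = 7.07547×190 s = 1344.3 s. Distance = βc × γτ = 0.98996 × 2.998×10⁸ m/s × 1344.3 s = 3.9897×10^11 m = 3.99×10^8 km.

3.99×10^8 km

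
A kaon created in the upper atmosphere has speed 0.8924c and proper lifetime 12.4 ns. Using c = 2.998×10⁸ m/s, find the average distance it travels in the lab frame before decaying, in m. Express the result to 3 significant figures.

7.35 m

With β = 0.8924, γ = 1/√(1 − 0.8924²) = 1/√0.20362224 = 2.2161.
Lab-frame lifetime: Δt = γτ = 2.2161 × 12.4 ns = 27.48 ns.
Distance: d = vΔt = 0.8924 × 2.998×10⁸ m/s × 2.7480×10^-8 s = 7.35 m.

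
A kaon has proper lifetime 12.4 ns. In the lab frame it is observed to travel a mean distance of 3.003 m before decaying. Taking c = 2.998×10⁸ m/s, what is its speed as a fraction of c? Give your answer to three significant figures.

Lab distance = (lab lifetime)·v = γτ·βc, so βγ = d/(cτ) = 3.003/(2.998×10⁸ × 1.240×10^-8) = 0.8078.
With βγ = 0.8078: γ² = 1 + (βγ)² = 1.652541, and β = (βγ)/γ = 0.8078/1.28551 = 0.628.

0.628c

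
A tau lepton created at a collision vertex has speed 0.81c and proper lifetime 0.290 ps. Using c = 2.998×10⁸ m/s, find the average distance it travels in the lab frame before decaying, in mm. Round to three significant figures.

With β = 0.81, γ = 1/√(1 − 0.81²) = 1/√0.3439 = 1.7052.
Lab-frame lifetime: Δt = γτ = 1.7052 × 0.290 ps = 0.49451 ps.
Distance: d = vΔt = 0.81 × 2.998×10⁸ m/s × 4.9451×10^-13 s = 1.20×10^-4 m = 0.120 mm.

0.120 mm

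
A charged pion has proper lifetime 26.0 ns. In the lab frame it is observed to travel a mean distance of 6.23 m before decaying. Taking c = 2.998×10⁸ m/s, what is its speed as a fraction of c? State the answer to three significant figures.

d = βγcτ ⇒ βγ = d/(cτ) = 6.230 m / (7.7948 m) = 0.79925.
β = (βγ)/√(1+(βγ)²) = 0.79925/√1.638801 = 0.624.

0.624c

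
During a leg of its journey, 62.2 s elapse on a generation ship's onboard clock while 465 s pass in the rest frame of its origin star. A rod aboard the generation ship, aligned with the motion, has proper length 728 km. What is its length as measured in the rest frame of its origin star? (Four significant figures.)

97.38 km

From Δt = γΔτ: γ = 465/62.2 = 7.47588.
L = L₀/γ = 728/7.47588 = 97.38 km.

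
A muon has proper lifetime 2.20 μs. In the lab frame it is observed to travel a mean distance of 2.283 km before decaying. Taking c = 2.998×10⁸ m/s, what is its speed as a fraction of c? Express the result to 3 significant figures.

d = βγcτ ⇒ βγ = d/(cτ) = 2283 m / (659.56 m) = 3.4614.
β = (βγ)/√(1+(βγ)²) = 3.4614/√12.9813 = 0.961.

0.961c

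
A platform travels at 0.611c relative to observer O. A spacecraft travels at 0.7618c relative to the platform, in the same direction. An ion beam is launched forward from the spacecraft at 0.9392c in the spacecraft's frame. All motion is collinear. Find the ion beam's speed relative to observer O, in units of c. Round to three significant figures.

0.998c

Apply u = (u'+v)/(1+u'v) twice. Ion beam in the platform frame: (0.9392+0.7618)/(1+0.9392·0.7618) = 1.701/1.71548256 = 0.99156c.
That velocity, transformed to the rest frame of observer O: (0.99156+0.611)/(1+0.99156·0.611) = 1.60256/1.60584316 = 0.99796c.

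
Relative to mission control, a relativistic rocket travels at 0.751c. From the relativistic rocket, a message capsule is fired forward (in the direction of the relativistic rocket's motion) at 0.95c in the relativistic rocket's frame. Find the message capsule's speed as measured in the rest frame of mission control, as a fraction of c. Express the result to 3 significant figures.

In units of c, u = (u' + v)/(1 + u'v) with u' = 0.95 and v = 0.751.
Numerator: 0.95 + 0.751 = 1.701. Denominator: 1 + (0.95)(0.751) = 1.71345.
u = 1.701/1.71345 = 0.99273, so the speed is 0.993c.

0.993c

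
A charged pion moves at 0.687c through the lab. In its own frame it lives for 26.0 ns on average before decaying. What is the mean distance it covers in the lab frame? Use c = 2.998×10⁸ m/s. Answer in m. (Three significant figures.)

With β = 0.687, γ = 1/√(1 − 0.687²) = 1/√0.528031 = 1.3762.
Lab-frame lifetime: Δt = γτ = 1.3762 × 26.0 ns = 35.781 ns.
Distance: d = vΔt = 0.687 × 2.998×10⁸ m/s × 3.5781×10^-8 s = 7.37 m.

7.37 m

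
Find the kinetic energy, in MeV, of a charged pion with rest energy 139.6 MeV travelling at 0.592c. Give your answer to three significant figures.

β² = 0.350464, so γ = 1/√0.649536 = 1.24079.
Kinetic energy: K = (γ − 1)mc² = (1.24079 − 1) × 139.6 MeV = 0.24079 × 139.6 = 33.6 MeV.

33.6 MeV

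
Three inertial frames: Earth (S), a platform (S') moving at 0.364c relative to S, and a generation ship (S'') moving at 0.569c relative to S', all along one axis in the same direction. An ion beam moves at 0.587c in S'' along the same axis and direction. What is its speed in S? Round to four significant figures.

First combine the ion beam and generation ship (S''→S'): u₁ = (0.587 + 0.569)/(1 + 0.587×0.569) = 1.156/1.334003 = 0.86656.
Then combine with the platform (S'→S): u = (0.86656 + 0.364)/(1 + 0.86656×0.364) = 1.23056/1.31542784 = 0.93548.

0.9355c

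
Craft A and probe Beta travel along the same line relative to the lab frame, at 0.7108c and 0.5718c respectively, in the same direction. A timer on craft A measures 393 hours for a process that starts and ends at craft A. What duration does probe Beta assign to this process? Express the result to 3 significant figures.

Speed of craft A in probe Beta's frame: u = (v_A − v_B)/(1 − v_A v_B/c²) = (0.7108 − 0.5718)/(1 − 0.7108×0.5718) = 0.139/0.59356456 = 0.23418; |u| = 0.23418c.
At |u| = 0.23418c, γ = (1 − 0.0548403)^(−1/2) = 1.0286.
Craft A's interval is proper; time dilation gives Δt_B = γΔτ = 1.0286 × 393 hours = 404 hours.

404 hours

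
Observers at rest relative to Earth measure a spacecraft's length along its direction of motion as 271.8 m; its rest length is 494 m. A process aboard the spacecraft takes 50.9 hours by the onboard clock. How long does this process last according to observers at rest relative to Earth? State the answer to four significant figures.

92.51 hours

γ = L₀/L = 494/271.8 = 1.81751.
Δt = γΔτ = 1.81751 × 50.9 = 92.51 hours.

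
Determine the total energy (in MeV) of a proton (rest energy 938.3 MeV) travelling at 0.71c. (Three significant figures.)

Lorentz factor: γ = (1 − 0.5041)^(−1/2) = 1.42.
Total energy: E = γmc² = 1.42 × 938.3 MeV = 1330 MeV.

1330 MeV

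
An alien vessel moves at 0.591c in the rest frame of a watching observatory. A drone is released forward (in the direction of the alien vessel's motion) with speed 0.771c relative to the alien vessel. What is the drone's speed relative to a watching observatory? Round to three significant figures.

In units of c, u = (u' + v)/(1 + u'v) with u' = 0.771 and v = 0.591.
Numerator: 0.771 + 0.591 = 1.362. Denominator: 1 + (0.771)(0.591) = 1.455661.
u = 1.362/1.455661 = 0.93566, so the speed is 0.936c.

0.936c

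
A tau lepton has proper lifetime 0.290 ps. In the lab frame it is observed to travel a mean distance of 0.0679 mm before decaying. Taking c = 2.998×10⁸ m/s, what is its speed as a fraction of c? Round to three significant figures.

Let x = d/(cτ) = 6.790×10^-5 m / (2.998×10⁸ m/s × 2.900×10^-13 s) = 0.78098. Since d = βγcτ, x = βγ = β/√(1−β²).
Solving: β² = x²/(1+x²) = 0.60993/1.60993 = 0.378855, so β = 0.616.

0.616c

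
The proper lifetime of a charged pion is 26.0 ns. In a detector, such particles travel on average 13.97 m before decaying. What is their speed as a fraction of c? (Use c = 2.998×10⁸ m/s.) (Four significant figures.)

0.8733c

d = βγcτ ⇒ βγ = d/(cτ) = 13.97 m / (7.7948 m) = 1.7922.
β = (βγ)/√(1+(βγ)²) = 1.7922/√4.21198 = 0.8733.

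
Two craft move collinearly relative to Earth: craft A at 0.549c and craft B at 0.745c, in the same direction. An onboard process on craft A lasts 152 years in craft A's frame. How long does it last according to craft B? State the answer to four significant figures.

161.1 years

Speed of craft A in craft B's frame: u = (v_A − v_B)/(1 − v_A v_B/c²) = (0.549 − 0.745)/(1 − 0.549×0.745) = −0.196/0.590995 = −0.33164; |u| = 0.33164c.
At |u| = 0.33164c, γ = (1 − 0.109985)^(−1/2) = 1.06.
The clock on craft A records proper time, so craft B measures Δt = γΔτ = 1.06 × 152 = 161.1 years.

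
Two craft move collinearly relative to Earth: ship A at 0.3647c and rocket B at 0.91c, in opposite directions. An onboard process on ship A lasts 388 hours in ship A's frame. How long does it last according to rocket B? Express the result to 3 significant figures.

1340 hours

Transform ship A's velocity into rocket B's frame: (0.3647 + 0.91)/(1 + 0.3647·0.91) = 1.2747/1.331877, so the relative speed is 0.95707c.
γ for this relative speed: γ = 1/√(1 − 0.915983) = 3.45.
Ship A's interval is proper; time dilation gives Δt_B = γΔτ = 3.45 × 388 hours = 1340 hours.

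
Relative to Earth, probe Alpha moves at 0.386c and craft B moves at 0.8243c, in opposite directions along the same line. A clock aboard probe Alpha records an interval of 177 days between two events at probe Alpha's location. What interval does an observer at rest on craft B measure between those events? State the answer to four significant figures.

446.7 days

Speed of probe Alpha in craft B's frame: u = (v_A + v_B)/(1 + v_A v_B/c²) = (0.386 + 0.8243)/(1 + 0.386×0.8243) = 1.2103/1.3181798 = 0.91816; |u| = 0.91816c.
At |u| = 0.91816c, γ = (1 − 0.843018)^(−1/2) = 2.5239.
The clock on probe Alpha records proper time, so craft B measures Δt = γΔτ = 2.5239 × 177 = 446.7 days.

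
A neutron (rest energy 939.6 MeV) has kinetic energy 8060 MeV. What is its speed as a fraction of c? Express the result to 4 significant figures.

K = (γ−1)mc², so γ = 1 + 8060/939.6 = 9.5781.
Then v/c = √(1 − γ⁻²) = √(1 − 0.0109004) = √0.9890996 = 0.9945.

0.9945c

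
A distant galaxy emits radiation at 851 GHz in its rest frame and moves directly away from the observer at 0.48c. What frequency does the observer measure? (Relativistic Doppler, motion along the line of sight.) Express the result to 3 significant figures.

Relativistic Doppler (source moving away): f_obs = f_src · √((1−β)/(1+β)).
With β = 0.48: factor = √(0.52/1.48) = 0.59275.
f_obs = 851 × 0.59275 = 504 GHz.

504 GHz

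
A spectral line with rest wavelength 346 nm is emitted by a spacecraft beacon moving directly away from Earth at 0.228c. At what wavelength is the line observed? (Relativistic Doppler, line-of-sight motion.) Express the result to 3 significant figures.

436 nm

Relativistic Doppler for wavelength: λ_obs = λ_src · √((1+β)/(1−β)).
With β = 0.228: factor = √(1.228/0.772) = 1.2612.
λ_obs = 346 × 1.2612 = 436 nm.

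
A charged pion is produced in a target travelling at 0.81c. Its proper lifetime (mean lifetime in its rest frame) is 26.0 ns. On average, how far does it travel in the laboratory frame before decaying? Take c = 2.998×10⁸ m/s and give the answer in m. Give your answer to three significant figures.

10.8 m

Lorentz factor: γ = (1 − 0.6561)^(−1/2) = 1.7052.
Lab-frame lifetime: Δt = γτ = 1.7052 × 26.0 ns = 44.335 ns.
Distance: d = vΔt = 0.81 × 2.998×10⁸ m/s × 4.4335×10^-8 s = 10.8 m.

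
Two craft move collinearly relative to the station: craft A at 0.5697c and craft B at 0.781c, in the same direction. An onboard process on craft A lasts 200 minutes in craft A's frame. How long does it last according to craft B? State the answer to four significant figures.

216.3 minutes

Transform craft A's velocity into craft B's frame: (0.5697 − 0.781)/(1 − 0.5697·0.781) = −0.2113/0.5550643, so the relative speed is 0.38068c.
γ for this relative speed: γ = 1/√(1 − 0.144917) = 1.0814.
The clock on craft A records proper time, so craft B measures Δt = γΔτ = 1.0814 × 200 = 216.3 minutes.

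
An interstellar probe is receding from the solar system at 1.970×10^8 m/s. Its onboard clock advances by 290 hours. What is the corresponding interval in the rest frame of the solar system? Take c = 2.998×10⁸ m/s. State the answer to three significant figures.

385 hours

β = v/c = (1.970×10^8 m/s)/(2.998×10⁸ m/s) = 0.657105.
Lorentz factor: γ = (1 − 0.431787)^(−1/2) = 1.3266.
Time dilation: Δt = γ·Δτ = 1.3266 × 290 = 385 hours.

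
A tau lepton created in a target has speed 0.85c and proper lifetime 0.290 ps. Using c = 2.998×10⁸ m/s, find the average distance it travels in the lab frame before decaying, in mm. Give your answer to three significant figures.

γ = 1/√(1 − β²) = 1/√(1 − 0.7225) = 1/√0.2775 = 1/0.526783 = 1.8983.
Lab-frame lifetime: Δt = γτ = 1.8983 × 0.290 ps = 0.55051 ps.
Distance: d = vΔt = 0.85 × 2.998×10⁸ m/s × 5.5051×10^-13 s = 1.40×10^-4 m = 0.140 mm.

0.140 mm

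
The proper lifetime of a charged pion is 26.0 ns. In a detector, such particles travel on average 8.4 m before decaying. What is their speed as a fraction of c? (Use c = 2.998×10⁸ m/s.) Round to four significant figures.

0.7330c

Let x = d/(cτ) = 8.400 m / (2.998×10⁸ m/s × 2.600×10^-8 s) = 1.0776. Since d = βγcτ, x = βγ = β/√(1−β²).
Solving: β² = x²/(1+x²) = 1.16122/2.16122 = 0.537298, so β = 0.7330.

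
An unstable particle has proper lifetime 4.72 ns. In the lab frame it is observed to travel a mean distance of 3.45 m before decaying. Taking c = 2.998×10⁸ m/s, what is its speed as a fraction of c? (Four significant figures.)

Lab distance = (lab lifetime)·v = γτ·βc, so βγ = d/(cτ) = 3.450/(2.998×10⁸ × 4.720×10^-9) = 2.4381.
With βγ = 2.4381: γ² = 1 + (βγ)² = 6.94433, and β = (βγ)/γ = 2.4381/2.63521 = 0.9252.

0.9252c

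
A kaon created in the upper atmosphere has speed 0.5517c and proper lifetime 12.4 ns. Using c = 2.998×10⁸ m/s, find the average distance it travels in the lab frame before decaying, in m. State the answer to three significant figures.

With β = 0.5517, γ = 1/√(1 − 0.5517²) = 1/√0.69562711 = 1.199.
Lab-frame lifetime: Δt = γτ = 1.199 × 12.4 ns = 14.868 ns.
Distance: d = vΔt = 0.5517 × 2.998×10⁸ m/s × 1.4868×10^-8 s = 2.46 m.

2.46 m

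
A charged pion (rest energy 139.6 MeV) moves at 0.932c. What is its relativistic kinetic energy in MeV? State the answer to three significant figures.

246 MeV

Lorentz factor: γ = (1 − 0.868624)^(−1/2) = 2.7589.
Kinetic energy: K = (γ − 1)mc² = (2.7589 − 1) × 139.6 MeV = 1.7589 × 139.6 = 246 MeV.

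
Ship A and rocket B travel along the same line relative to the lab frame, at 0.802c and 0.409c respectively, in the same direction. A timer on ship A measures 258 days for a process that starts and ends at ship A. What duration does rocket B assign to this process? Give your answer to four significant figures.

The velocity of ship A relative to rocket B is (0.802 − 0.409)c / (1 − 0.802×0.409) = 0.58484c; relative speed 0.58484c.
γ for this relative speed: γ = 1/√(1 − 0.342038) = 1.2328.
The clock on ship A records proper time, so rocket B measures Δt = γΔτ = 1.2328 × 258 = 318.1 days.

318.1 days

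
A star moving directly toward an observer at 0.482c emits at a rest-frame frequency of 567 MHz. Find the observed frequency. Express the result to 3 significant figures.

959 MHz

Relativistic Doppler (source moving toward): f_obs = f_src · √((1+β)/(1−β)).
With β = 0.482: factor = √(1.482/0.518) = 1.6915.
f_obs = 567 × 1.6915 = 959 MHz.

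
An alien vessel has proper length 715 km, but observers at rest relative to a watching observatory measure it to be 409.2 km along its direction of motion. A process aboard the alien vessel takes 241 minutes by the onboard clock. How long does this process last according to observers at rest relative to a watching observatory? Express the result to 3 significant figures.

421 minutes

γ = L₀/L = 715/409.2 = 1.74731.
The same γ dilates the second interval: 1.74731 × 241 minutes = 421 minutes.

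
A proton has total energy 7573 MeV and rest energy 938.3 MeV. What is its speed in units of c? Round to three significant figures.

Total energy E = γmc² gives γ = 7573/938.3 = 8.071.
Hence β = √(1 − 1/γ²) = √(1 − 0.0153513) = √0.9846487 = 0.992.

0.992c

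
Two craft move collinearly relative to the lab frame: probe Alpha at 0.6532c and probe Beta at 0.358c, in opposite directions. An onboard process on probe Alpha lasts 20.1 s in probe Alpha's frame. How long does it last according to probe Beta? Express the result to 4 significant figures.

35.08 s

Transform probe Alpha's velocity into probe Beta's frame: (0.6532 + 0.358)/(1 + 0.6532·0.358) = 1.0112/1.2338456, so the relative speed is 0.81955c.
γ for this relative speed: γ = 1/√(1 − 0.671662) = 1.7452.
Probe Alpha's interval is proper; time dilation gives Δt_B = γΔτ = 1.7452 × 20.1 s = 35.08 s.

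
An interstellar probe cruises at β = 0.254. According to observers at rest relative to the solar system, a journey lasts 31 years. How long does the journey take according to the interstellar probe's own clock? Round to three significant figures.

30.0 years

With β = 0.254, γ = 1/√(1 − 0.254²) = 1/√0.935484 = 1.0339.
The moving clock records proper time: Δτ = Δt/γ = 31/1.0339 = 30.0 years.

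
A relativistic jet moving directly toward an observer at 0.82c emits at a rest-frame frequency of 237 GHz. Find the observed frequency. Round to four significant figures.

753.6 GHz

Relativistic Doppler (source moving toward): f_obs = f_src · √((1+β)/(1−β)).
With β = 0.82: factor = √(1.82/0.18) = 3.1798.
f_obs = 237 × 3.1798 = 753.6 GHz.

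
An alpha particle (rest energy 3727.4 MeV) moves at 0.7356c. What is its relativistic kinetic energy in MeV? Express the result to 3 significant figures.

1770 MeV

γ = 1/√(1 − β²) = 1/√(1 − 0.54110736) = 1/√0.45889264 = 1/0.677416 = 1.4762.
Kinetic energy: K = (γ − 1)mc² = (1.4762 − 1) × 3727.4 MeV = 0.4762 × 3727.4 = 1770 MeV.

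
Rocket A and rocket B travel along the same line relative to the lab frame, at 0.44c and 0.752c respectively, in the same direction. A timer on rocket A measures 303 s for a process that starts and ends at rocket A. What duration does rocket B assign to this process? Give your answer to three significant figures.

Transform rocket A's velocity into rocket B's frame: (0.44 − 0.752)/(1 − 0.44·0.752) = −0.312/0.66912, so the relative speed is 0.46628c.
At |u| = 0.46628c, γ = (1 − 0.217417)^(−1/2) = 1.1304.
The clock on rocket A records proper time, so rocket B measures Δt = γΔτ = 1.1304 × 303 = 343 s.

343 s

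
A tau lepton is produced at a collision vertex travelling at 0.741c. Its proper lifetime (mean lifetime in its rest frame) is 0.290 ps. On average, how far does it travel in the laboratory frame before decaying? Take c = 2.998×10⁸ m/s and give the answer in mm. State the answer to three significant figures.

γ = 1/√(1 − β²) = 1/√(1 − 0.549081) = 1/√0.450919 = 1/0.671505 = 1.4892.
Lab-frame lifetime: Δt = γτ = 1.4892 × 0.290 ps = 0.43187 ps.
Distance: d = vΔt = 0.741 × 2.998×10⁸ m/s × 4.3187×10^-13 s = 9.59×10^-5 m = 0.0959 mm.

0.0959 mm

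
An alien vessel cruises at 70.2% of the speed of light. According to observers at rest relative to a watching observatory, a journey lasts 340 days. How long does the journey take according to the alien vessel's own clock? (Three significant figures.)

With β = 0.702, γ = 1/√(1 − 0.702²) = 1/√0.507196 = 1.4041.
The moving clock records proper time: Δτ = Δt/γ = 340/1.4041 = 242 days.

242 days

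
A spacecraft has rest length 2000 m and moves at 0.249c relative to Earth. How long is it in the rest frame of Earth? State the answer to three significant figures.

β² = 0.062001, so γ = 1/√0.937999 = 1.0325.
Length contraction: L = L₀/γ = 2000/1.0325 = 1940 m.

1940 m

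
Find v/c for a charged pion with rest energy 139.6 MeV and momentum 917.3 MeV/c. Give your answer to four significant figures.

pc/(mc²) = 917.3/139.6 = 6.5709 = βγ = β/√(1−β²).
So β² = x²/(1 + x²) with x = 6.5709: x² = 43.1767, β² = 43.1767/44.1767 = 0.977364, β = 0.9886.

0.9886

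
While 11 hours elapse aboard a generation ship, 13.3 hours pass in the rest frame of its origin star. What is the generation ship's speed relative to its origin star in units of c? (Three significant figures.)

γ = Δt/Δτ = 13.3/11 = 1.2091.
β = √(1 − 1/γ²) = √(1 − 0.684031) = √0.315969 = 0.562.

0.562c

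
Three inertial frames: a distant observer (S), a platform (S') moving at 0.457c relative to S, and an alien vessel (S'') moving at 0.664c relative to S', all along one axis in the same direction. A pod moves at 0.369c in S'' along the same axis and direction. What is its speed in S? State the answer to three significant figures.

Apply u = (u'+v)/(1+u'v) twice. Pod in the platform frame: (0.369+0.664)/(1+0.369·0.664) = 1.033/1.245016 = 0.82971c.
That velocity, transformed to the rest frame of a distant observer: (0.82971+0.457)/(1+0.82971·0.457) = 1.28671/1.37917747 = 0.93295c.

0.933c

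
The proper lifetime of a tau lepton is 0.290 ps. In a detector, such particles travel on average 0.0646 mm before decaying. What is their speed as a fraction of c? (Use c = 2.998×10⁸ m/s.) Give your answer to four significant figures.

Lab distance = (lab lifetime)·v = γτ·βc, so βγ = d/(cτ) = 6.460×10^-5/(2.998×10⁸ × 2.900×10^-13) = 0.74302.
With βγ = 0.74302: γ² = 1 + (βγ)² = 1.552079, and β = (βγ)/γ = 0.74302/1.24582 = 0.5964.

0.5964c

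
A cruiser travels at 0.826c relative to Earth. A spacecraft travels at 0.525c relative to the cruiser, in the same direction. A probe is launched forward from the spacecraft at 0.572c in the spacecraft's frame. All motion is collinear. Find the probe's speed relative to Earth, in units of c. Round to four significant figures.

0.9840c

Compose velocities in two stages. Stage 1 (into S'): u₁ = (0.572+0.525)/(1+0.572×0.525) = 0.84365.
Stage 2 (into S): u = (0.84365+0.826)/(1+0.84365×0.826) = 0.98397, so the speed is 0.9840c.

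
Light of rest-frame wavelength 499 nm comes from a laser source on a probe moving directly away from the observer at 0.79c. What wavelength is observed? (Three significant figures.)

Relativistic Doppler for wavelength: λ_obs = λ_src · √((1+β)/(1−β)).
With β = 0.79: factor = √(1.79/0.21) = 2.9196.
λ_obs = 499 × 2.9196 = 1460 nm.

1460 nm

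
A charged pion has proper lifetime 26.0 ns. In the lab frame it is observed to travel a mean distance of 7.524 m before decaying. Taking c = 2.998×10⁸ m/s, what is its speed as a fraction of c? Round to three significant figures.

Lab distance = (lab lifetime)·v = γτ·βc, so βγ = d/(cτ) = 7.524/(2.998×10⁸ × 2.600×10^-8) = 0.96526.
With βγ = 0.96526: γ² = 1 + (βγ)² = 1.931727, and β = (βγ)/γ = 0.96526/1.38987 = 0.694.

0.694c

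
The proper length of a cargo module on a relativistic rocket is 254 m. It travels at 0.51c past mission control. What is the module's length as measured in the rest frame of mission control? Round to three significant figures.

218 m

β² = 0.2601, so γ = 1/√0.7399 = 1.1626.
Along the direction of motion the measured length is L₀/γ = 254/1.1626 = 218 m.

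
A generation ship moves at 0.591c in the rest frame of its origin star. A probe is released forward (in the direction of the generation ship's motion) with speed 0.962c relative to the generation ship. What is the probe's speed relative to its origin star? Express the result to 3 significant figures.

0.990c

Relativistic velocity addition: u = (u' + v)/(1 + u'v/c²), with u' = 0.962c and v = 0.591c.
Numerator: 0.962 + 0.591 = 1.553. Denominator: 1 + (0.962)(0.591) = 1.568542.
u = 1.553/1.568542 = 0.99009, so the speed is 0.990c.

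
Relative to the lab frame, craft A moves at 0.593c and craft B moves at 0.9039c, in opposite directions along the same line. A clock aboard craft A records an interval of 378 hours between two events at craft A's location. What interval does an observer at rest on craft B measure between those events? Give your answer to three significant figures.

1690 hours

The velocity of craft A relative to craft B is (0.593 + 0.9039)c / (1 + 0.593×0.9039) = 0.97454c; relative speed 0.97454c.
γ for this relative speed: γ = 1/√(1 − 0.949728) = 4.46.
Craft A's interval is proper; time dilation gives Δt_B = γΔτ = 4.46 × 378 hours = 1690 hours.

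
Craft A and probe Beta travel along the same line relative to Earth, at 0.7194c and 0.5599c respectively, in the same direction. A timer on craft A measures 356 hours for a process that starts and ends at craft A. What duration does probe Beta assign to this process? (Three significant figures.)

Transform craft A's velocity into probe Beta's frame: (0.7194 − 0.5599)/(1 − 0.7194·0.5599) = 0.1595/0.59720794, so the relative speed is 0.26708c.
γ for this relative speed: γ = 1/√(1 − 0.0713317) = 1.0377.
Craft A's interval is proper; time dilation gives Δt_B = γΔτ = 1.0377 × 356 hours = 369 hours.

369 hours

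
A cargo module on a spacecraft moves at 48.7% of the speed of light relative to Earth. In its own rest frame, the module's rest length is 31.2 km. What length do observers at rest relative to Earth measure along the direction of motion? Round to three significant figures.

β² = 0.237169, so γ = 1/√0.762831 = 1.1449.
Along the direction of motion the measured length is L₀/γ = 31.2/1.1449 = 27.3 km.

27.3 km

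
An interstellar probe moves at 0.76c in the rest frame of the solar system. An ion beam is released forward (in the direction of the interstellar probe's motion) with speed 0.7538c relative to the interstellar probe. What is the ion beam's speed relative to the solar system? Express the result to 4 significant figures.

In units of c, u = (u' + v)/(1 + u'v) with u' = 0.7538 and v = 0.76.
Numerator: 0.7538 + 0.76 = 1.5138. Denominator: 1 + (0.7538)(0.76) = 1.572888.
u = 1.5138/1.572888 = 0.96243, so the speed is 0.9624c.

0.9624c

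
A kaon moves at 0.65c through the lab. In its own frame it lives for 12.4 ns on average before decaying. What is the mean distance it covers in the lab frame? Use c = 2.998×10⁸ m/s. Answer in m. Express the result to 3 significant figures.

γ = 1/√(1 − β²) = 1/√(1 − 0.4225) = 1/√0.5775 = 1/0.759934 = 1.3159.
Lab-frame lifetime: Δt = γτ = 1.3159 × 12.4 ns = 16.317 ns.
Distance: d = vΔt = 0.65 × 2.998×10⁸ m/s × 1.6317×10^-8 s = 3.18 m.

3.18 m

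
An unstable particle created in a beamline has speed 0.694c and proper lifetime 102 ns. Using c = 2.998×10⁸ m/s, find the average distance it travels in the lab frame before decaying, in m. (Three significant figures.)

γ = 1/√(1 − β²) = 1/√(1 − 0.481636) = 1/√0.518364 = 1/0.719975 = 1.3889.
Lab-frame lifetime: Δt = γτ = 1.3889 × 102 ns = 141.67 ns.
Distance: d = vΔt = 0.694 × 2.998×10⁸ m/s × 1.4167×10^-7 s = 29.5 m.

29.5 m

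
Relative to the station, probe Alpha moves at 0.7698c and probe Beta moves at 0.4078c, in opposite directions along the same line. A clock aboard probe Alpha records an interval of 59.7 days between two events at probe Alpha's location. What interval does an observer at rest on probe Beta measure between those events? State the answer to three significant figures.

135 days

The velocity of probe Alpha relative to probe Beta is (0.7698 + 0.4078)c / (1 + 0.7698×0.4078) = 0.89625c; relative speed 0.89625c.
At |u| = 0.89625c, γ = (1 − 0.803264)^(−1/2) = 2.2545.
Probe Alpha's interval is proper; time dilation gives Δt_B = γΔτ = 2.2545 × 59.7 days = 135 days.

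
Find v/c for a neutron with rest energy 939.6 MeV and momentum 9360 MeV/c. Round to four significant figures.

βγ = pc/(mc²) = 9360/939.6 = 9.9617.
Since γ² = 1 + (βγ)² = 100.2355, γ = √100.2355 = 10.0118, and β = (βγ)/γ = 9.9617/10.0118 = 0.9950.

0.9950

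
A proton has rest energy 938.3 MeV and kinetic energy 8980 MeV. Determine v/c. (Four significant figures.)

0.9955

K = (γ−1)mc², so γ = 1 + 8980/938.3 = 10.57.
Then v/c = √(1 − γ⁻²) = √(1 − 0.00895056) = √0.99104944 = 0.9955.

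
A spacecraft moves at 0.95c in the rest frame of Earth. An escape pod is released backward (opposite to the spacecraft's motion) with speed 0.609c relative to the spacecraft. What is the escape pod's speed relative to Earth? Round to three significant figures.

0.809c

In units of c, u = (u' + v)/(1 + u'v) with u' = −0.609 and v = 0.95.
Numerator: −0.609 + 0.95 = 0.341. Denominator: 1 + (−0.609)(0.95) = 0.42145.
u = 0.341/0.42145 = 0.80911, so the speed is 0.809c.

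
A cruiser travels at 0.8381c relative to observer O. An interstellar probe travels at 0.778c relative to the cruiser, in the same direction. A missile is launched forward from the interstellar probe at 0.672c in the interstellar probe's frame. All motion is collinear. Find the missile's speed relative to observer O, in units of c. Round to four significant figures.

Apply u = (u'+v)/(1+u'v) twice. Missile in the cruiser frame: (0.672+0.778)/(1+0.672·0.778) = 1.45/1.522816 = 0.95218c.
That velocity, transformed to the rest frame of observer O: (0.95218+0.8381)/(1+0.95218·0.8381) = 1.79028/1.798022058 = 0.99569c.

0.9957c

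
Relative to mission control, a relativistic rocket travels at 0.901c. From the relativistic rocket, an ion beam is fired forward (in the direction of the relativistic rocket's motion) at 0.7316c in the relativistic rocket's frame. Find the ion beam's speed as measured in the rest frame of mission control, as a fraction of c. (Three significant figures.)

In units of c, u = (u' + v)/(1 + u'v) with u' = 0.7316 and v = 0.901.
Numerator: 0.7316 + 0.901 = 1.6326. Denominator: 1 + (0.7316)(0.901) = 1.6591716.
u = 1.6326/1.6591716 = 0.98399, so the speed is 0.984c.

0.984c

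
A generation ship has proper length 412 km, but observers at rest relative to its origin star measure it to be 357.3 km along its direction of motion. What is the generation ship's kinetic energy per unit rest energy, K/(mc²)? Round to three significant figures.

0.153

From L = L₀/γ: γ = 412/357.3 = 1.15309.
K/(mc²) = γ − 1 = 1.15309 − 1 = 0.153.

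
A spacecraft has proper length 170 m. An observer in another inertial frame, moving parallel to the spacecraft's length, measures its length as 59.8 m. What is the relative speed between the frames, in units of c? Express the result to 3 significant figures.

0.936c

Length contraction gives γ = L₀/L = 170/59.8 = 2.8428.
β = √(1 − 1/γ²) = √0.876261 = 0.936.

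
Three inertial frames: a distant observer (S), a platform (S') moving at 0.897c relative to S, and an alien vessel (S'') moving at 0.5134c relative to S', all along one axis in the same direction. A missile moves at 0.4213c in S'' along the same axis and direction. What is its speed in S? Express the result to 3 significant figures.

Apply u = (u'+v)/(1+u'v) twice. Missile in the platform frame: (0.4213+0.5134)/(1+0.4213·0.5134) = 0.9347/1.21629542 = 0.76848c.
That velocity, transformed to the rest frame of a distant observer: (0.76848+0.897)/(1+0.76848·0.897) = 1.66548/1.68932656 = 0.98588c.

0.986c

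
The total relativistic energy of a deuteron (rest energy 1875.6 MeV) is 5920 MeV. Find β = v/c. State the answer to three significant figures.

γ = E/(mc²) = 5920/1875.6 = 3.1563.
β = √(1 − 1/γ²) = √(1 − 0.100379) = √0.899621 = 0.948.

0.948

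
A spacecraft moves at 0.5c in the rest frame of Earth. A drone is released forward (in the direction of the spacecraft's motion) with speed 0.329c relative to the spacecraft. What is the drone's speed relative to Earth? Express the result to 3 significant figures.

0.712c

Relativistic velocity addition: u = (u' + v)/(1 + u'v/c²), with u' = 0.329c and v = 0.5c.
Numerator: 0.329 + 0.5 = 0.829. Denominator: 1 + (0.329)(0.5) = 1.1645.
u = 0.829/1.1645 = 0.71189, so the speed is 0.712c.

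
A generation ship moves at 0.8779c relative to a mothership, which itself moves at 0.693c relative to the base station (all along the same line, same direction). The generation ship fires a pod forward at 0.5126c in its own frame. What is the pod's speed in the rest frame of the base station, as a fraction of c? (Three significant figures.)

0.992c

Compose velocities in two stages. Stage 1 (into S'): u₁ = (0.5126+0.8779)/(1+0.5126×0.8779) = 0.95896.
Stage 2 (into S): u = (0.95896+0.693)/(1+0.95896×0.693) = 0.99243, so the speed is 0.992c.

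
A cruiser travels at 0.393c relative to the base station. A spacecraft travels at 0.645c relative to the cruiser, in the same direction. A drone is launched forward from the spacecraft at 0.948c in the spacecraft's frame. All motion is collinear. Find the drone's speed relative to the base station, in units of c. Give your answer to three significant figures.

Apply u = (u'+v)/(1+u'v) twice. Drone in the cruiser frame: (0.948+0.645)/(1+0.948·0.645) = 1.593/1.61146 = 0.98854c.
That velocity, transformed to the rest frame of the base station: (0.98854+0.393)/(1+0.98854·0.393) = 1.38154/1.38849622 = 0.99499c.

0.995c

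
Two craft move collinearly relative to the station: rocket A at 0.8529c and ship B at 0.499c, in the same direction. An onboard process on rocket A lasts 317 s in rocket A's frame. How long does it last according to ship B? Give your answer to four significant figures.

The velocity of rocket A relative to ship B is (0.8529 − 0.499)c / (1 − 0.8529×0.499) = 0.61612c; relative speed 0.61612c.
At |u| = 0.61612c, γ = (1 − 0.379604)^(−1/2) = 1.2696.
The clock on rocket A records proper time, so ship B measures Δt = γΔτ = 1.2696 × 317 = 402.5 s.

402.5 s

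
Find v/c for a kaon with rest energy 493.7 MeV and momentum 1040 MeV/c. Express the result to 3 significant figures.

0.903

βγ = pc/(mc²) = 1040/493.7 = 2.1065.
Since γ² = 1 + (βγ)² = 5.43734, γ = √5.43734 = 2.33181, and β = (βγ)/γ = 2.1065/2.33181 = 0.903.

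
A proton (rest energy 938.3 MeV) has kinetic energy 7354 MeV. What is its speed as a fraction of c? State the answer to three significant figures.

γ = 1 + K/(mc²) = 1 + 7354/938.3 = 8.8376.
β = √(1 − 1/γ²) = √(1 − 0.0128036) = √0.9871964 = 0.994.

0.994c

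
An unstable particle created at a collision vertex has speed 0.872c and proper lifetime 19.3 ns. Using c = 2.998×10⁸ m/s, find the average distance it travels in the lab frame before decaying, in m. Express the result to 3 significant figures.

10.3 m

Lorentz factor: γ = (1 − 0.760384)^(−1/2) = 2.0429.
Lab-frame lifetime: Δt = γτ = 2.0429 × 19.3 ns = 39.428 ns.
Distance: d = vΔt = 0.872 × 2.998×10⁸ m/s × 3.9428×10^-8 s = 10.3 m.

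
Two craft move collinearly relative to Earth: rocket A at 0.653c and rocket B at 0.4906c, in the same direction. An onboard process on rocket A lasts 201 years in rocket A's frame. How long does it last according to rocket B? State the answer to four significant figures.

207.0 years

Speed of rocket A in rocket B's frame: u = (v_A − v_B)/(1 − v_A v_B/c²) = (0.653 − 0.4906)/(1 − 0.653×0.4906) = 0.1624/0.6796382 = 0.23895; |u| = 0.23895c.
γ for this relative speed: γ = 1/√(1 − 0.0570971) = 1.0298.
Rocket A's interval is proper; time dilation gives Δt_B = γΔτ = 1.0298 × 201 years = 207.0 years.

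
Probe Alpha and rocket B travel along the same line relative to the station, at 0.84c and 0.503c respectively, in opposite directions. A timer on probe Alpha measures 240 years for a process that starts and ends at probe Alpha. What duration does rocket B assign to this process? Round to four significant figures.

728.0 years

Speed of probe Alpha in rocket B's frame: u = (v_A + v_B)/(1 + v_A v_B/c²) = (0.84 + 0.503)/(1 + 0.84×0.503) = 1.343/1.42252 = 0.9441; |u| = 0.9441c.
γ for this relative speed: γ = 1/√(1 − 0.891325) = 3.0334.
Probe Alpha's interval is proper; time dilation gives Δt_B = γΔτ = 3.0334 × 240 years = 728.0 years.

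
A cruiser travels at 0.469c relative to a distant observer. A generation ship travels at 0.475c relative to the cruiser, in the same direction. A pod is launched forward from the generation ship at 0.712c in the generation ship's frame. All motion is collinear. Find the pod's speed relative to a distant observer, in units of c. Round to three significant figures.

0.958c

First combine the pod and generation ship (S''→S'): u₁ = (0.712 + 0.475)/(1 + 0.712×0.475) = 1.187/1.3382 = 0.88701.
Then combine with the cruiser (S'→S): u = (0.88701 + 0.469)/(1 + 0.88701×0.469) = 1.35601/1.41600769 = 0.95763.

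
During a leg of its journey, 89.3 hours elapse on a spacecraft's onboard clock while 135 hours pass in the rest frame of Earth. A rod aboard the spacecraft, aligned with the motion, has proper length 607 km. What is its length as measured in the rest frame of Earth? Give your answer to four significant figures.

401.5 km

The time-dilation ratio gives γ = 135/89.3 = 1.51176.
L = L₀/γ = 607/1.51176 = 401.5 km.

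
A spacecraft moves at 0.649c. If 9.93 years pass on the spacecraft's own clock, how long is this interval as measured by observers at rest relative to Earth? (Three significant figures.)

13.1 years

With β = 0.649, γ = 1/√(1 − 0.649²) = 1/√0.578799 = 1.3144.
The onboard clock measures proper time, so the interval in the rest frame of Earth is dilated: Δt = γ·Δτ = 1.3144 × 9.93 years = 13.1 years.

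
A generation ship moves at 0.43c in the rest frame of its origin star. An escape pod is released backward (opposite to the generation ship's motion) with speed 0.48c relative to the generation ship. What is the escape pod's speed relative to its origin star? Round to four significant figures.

In units of c, u = (u' + v)/(1 + u'v) with u' = −0.48 and v = 0.43.
Numerator: −0.48 + 0.43 = −0.05. Denominator: 1 + (−0.48)(0.43) = 0.7936.
u = −0.05/0.7936 = −0.063004, so the speed is 0.06300c.

0.06300c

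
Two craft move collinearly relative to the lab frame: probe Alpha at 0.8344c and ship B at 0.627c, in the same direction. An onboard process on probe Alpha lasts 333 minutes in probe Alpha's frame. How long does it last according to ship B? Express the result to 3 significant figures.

Transform probe Alpha's velocity into ship B's frame: (0.8344 − 0.627)/(1 − 0.8344·0.627) = 0.2074/0.4768312, so the relative speed is 0.43495c.
At |u| = 0.43495c, γ = (1 − 0.189182)^(−1/2) = 1.1106.
The clock on probe Alpha records proper time, so ship B measures Δt = γΔτ = 1.1106 × 333 = 370 minutes.

370 minutes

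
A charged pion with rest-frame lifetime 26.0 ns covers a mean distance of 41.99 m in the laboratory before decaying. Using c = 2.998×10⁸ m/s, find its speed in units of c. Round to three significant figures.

Lab distance = (lab lifetime)·v = γτ·βc, so βγ = d/(cτ) = 41.99/(2.998×10⁸ × 2.600×10^-8) = 5.3869.
With βγ = 5.3869: γ² = 1 + (βγ)² = 30.0187, and β = (βγ)/γ = 5.3869/5.47893 = 0.983.

0.983c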